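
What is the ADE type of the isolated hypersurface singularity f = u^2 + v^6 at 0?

A_5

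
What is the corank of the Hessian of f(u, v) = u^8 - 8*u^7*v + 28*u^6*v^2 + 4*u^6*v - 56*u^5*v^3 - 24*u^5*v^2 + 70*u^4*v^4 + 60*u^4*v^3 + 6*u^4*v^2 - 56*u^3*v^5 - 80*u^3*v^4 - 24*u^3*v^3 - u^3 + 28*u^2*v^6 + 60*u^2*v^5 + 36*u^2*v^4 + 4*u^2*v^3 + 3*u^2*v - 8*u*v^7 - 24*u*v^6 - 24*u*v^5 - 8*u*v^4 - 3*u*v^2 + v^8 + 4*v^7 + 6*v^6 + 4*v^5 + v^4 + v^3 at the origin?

2

Hessian at 0 has rank 0.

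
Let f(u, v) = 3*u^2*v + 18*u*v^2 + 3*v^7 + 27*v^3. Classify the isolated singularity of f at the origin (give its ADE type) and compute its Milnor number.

The Hessian of f at 0 has rank 0. Corank 2; j^3 = 3*v*(u + 3*v)^2 has shape L^2 M (L != M), so D-series; mu = 8 gives D_8.

Type D8, Milnor number mu = 8.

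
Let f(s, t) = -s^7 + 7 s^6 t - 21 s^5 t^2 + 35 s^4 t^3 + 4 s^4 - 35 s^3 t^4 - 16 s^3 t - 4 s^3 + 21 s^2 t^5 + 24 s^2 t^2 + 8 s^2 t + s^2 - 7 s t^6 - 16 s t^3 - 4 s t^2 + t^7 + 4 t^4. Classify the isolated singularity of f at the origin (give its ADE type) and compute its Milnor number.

The Hessian of f at 0 has rank 1. Corank 1: A-series; mu = 6 gives A_6.

Type A_{6}, Milnor number mu = 6.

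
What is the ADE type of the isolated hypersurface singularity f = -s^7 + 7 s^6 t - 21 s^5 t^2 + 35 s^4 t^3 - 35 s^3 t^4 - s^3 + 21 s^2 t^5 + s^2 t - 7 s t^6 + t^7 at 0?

D_{8}

The Hessian of f at 0 is [[0, 0], [0, 0]] with rank 0, so corank 2. A Groebner basis of the Jacobian ideal J(f) in C{s,t} is {s*t/7 + t^6, s*t^2, s^2 - s*t}; counting standard monomials gives mu = 8. Corank 2; j^3 = -s^2*(s - t) has shape L^2 M (L != M), so D-series; mu = 8 gives D_8.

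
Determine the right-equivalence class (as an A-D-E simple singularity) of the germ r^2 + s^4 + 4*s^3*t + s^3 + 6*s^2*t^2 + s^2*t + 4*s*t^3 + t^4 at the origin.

D_5

The Hessian of f at 0 is [[0, 0, 0], [0, 0, 0], [0, 0, 2]] with rank 1, so corank 2. A Groebner basis of the Jacobian ideal J(f) in C{s,t,r} is {s*t^2, -s*t/4 + t^3, s^2 + s*t, r}; counting standard monomials gives mu = 5. Corank 2; j^3 = s^2*(s + t) has shape L^2 M (L != M), so D-series; mu = 5 gives D_5.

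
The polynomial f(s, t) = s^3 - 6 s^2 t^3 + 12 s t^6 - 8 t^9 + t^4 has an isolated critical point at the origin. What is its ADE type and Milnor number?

The Hessian of f at 0 has rank 0. Corank 2; j^3 = s^3 is a perfect cube, so E-series; the 4-jet and mu = 6 give E_6.

Type E6, Milnor number mu = 6.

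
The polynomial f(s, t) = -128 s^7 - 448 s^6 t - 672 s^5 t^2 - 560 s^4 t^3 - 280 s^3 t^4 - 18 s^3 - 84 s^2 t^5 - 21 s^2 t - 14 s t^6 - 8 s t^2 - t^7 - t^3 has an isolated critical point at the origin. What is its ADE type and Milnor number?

The Hessian of f at 0 is [[0, 0], [0, 0]] with rank 0, so corank 2. A Groebner basis of the Jacobian ideal J(f) in C{s,t} is {-2187*s*t/14 + t^6 - 729*t^2/14, s*t^2 + t^3/3, s^2 + 5*s*t/6 + t^2/6}; counting standard monomials gives mu = 8. Corank 2; j^3 = -(2*s + t)*(3*s + t)^2 has shape L^2 M (L != M), so D-series; mu = 8 gives D_8.

Type D8, Milnor number mu = 8.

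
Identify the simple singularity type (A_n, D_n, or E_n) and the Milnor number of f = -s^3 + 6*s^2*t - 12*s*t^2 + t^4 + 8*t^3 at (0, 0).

Type E6, Milnor number mu = 6.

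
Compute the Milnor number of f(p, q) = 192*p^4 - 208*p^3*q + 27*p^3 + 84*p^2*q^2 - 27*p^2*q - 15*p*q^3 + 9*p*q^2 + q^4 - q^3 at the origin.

The Hessian of f at 0 has rank 0. Corank 2; j^3 = (3*p - q)^3 is a perfect cube, so E-series; the 4-jet and mu = 7 give E_7.

7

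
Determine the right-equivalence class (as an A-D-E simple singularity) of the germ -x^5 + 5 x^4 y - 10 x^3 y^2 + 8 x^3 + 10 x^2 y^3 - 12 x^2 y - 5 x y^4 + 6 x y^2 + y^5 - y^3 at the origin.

The Hessian of f at 0 has rank 0. Corank 2; j^3 = (2*x - y)^3 is a perfect cube, so E-series; the 5-jet and mu = 8 give E_8.

E_8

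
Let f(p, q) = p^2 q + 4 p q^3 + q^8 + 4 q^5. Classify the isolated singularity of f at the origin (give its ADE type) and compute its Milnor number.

Type D9, Milnor number mu = 9.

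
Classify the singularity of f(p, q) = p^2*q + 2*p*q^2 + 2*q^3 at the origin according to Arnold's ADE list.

The Hessian of f at 0 has rank 0. Corank 2; j^3 = q*(p^2 + 2*p*q + 2*q^2) splits into three distinct lines over C (the quadratic factor has nonzero discriminant), so D_4.

D_4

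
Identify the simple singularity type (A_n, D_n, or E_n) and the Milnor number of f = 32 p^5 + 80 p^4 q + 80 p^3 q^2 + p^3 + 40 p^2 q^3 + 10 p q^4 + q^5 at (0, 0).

The Hessian of f at 0 is [[0, 0], [0, 0]] with rank 0, so corank 2. A Groebner basis of the Jacobian ideal J(f) in C{p,q} is {q^5, p*q^3 + q^4/8, p^2}; counting standard monomials gives mu = 8. Corank 2; j^3 = p^3 is a perfect cube, so E-series; the 5-jet and mu = 8 give E_8.

Type E_8, Milnor number mu = 8.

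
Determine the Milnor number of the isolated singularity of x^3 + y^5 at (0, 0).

8

The Hessian of f at 0 has rank 0. Corank 2; j^3 = x^3 is a perfect cube, so E-series; the 5-jet and mu = 8 give E_8.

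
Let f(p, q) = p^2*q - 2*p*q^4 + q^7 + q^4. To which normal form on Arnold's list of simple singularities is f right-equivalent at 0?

The Hessian of f at 0 has rank 0. Corank 2; j^3 = p^2*q has shape L^2 M (L != M), so D-series; mu = 5 gives D_5.

D5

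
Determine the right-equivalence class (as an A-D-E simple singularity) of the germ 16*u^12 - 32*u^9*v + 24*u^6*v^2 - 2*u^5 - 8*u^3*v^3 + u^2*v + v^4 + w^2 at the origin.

D5

The Hessian of f at 0 has rank 1. Corank 2; j^3 = u^2*v has shape L^2 M (L != M), so D-series; mu = 5 gives D_5.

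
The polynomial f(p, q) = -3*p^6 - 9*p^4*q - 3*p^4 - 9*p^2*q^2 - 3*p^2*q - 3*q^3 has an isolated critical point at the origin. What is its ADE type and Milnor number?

The Hessian of f at 0 is [[0, 0], [0, 0]] with rank 0, so corank 2. A Groebner basis of the Jacobian ideal J(f) in C{p,q} is {q^3, p^2 + 3*q^2, p*q}; counting standard monomials gives mu = 4. Corank 2; j^3 = -3*q*(p^2 + q^2) splits into three distinct lines over C (the quadratic factor has nonzero discriminant), so D_4.

Type D4, Milnor number mu = 4.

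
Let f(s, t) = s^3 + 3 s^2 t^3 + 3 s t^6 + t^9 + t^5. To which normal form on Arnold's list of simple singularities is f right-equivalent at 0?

The Hessian of f at 0 has rank 0. Corank 2; j^3 = s^3 is a perfect cube, so E-series; the 5-jet and mu = 8 give E_8.

E_8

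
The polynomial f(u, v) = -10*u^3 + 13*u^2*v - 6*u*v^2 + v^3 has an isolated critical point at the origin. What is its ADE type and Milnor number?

Type D_4, Milnor number mu = 4.

The Hessian of f at 0 is [[0, 0], [0, 0]] with rank 0, so corank 2. A Groebner basis of the Jacobian ideal J(f) in C{u,v} is {v^3, u^2 - 3*v^2/11, u*v - 6*v^2/11}; counting standard monomials gives mu = 4. Corank 2; j^3 = -(2*u - v)*(5*u^2 - 4*u*v + v^2) splits into three distinct lines over C (the quadratic factor has nonzero discriminant), so D_4.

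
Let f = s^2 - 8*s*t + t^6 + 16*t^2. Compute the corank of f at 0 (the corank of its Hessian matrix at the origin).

1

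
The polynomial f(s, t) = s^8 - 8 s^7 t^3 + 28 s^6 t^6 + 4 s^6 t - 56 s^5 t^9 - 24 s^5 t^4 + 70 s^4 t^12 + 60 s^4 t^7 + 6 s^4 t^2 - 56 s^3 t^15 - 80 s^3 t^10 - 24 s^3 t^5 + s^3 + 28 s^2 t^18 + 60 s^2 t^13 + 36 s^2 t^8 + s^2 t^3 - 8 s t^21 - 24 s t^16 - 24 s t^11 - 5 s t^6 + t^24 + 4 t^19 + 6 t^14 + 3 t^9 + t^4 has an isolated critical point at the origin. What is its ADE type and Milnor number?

Type E6, Milnor number mu = 6.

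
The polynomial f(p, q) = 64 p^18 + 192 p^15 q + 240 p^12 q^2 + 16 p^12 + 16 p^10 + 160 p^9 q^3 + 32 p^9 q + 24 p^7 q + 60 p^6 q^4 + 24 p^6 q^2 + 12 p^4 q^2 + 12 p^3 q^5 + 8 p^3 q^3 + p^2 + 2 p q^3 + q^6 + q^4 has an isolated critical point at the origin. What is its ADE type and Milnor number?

Type A3, Milnor number mu = 3.

The Hessian of f at 0 has rank 1. Corank 1: A-series; mu = 3 gives A_3.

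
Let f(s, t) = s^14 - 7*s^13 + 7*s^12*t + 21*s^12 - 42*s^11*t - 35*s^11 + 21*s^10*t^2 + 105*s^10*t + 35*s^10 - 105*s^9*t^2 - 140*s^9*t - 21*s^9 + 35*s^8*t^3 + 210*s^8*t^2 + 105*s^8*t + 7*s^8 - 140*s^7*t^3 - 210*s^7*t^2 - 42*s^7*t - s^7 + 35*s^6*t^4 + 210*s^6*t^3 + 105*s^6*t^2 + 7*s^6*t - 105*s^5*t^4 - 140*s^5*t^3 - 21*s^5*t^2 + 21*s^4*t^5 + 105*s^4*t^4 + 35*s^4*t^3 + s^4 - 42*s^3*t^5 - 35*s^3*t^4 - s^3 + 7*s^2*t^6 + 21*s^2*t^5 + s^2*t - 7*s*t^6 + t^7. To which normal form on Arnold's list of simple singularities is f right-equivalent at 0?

D_8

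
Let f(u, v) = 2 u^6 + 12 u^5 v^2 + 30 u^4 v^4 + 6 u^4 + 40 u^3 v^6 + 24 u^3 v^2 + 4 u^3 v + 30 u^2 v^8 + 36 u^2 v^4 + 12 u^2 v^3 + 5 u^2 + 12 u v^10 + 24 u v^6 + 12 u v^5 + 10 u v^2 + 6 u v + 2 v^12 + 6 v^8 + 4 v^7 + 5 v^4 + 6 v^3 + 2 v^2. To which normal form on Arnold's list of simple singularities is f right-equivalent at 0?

A_1

The Hessian of f at 0 has rank 2. Corank 0: nondegenerate Morse point, so A_1.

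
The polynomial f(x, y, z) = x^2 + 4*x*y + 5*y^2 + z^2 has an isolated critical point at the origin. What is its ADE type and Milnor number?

Type A_{1}, Milnor number mu = 1.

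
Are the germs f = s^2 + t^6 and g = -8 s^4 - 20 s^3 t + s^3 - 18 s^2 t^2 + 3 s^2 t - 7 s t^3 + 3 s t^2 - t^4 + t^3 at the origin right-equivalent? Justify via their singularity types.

No.

The Hessian of f at 0 is [[2, 0], [0, 0]] with rank 1, so corank 1. A Groebner basis of the Jacobian ideal J(f) in C{s,t} is {t^5, s}; counting standard monomials gives mu = 5. Corank 1: A-series; mu = 5 gives A_5. The Hessian of g at 0 is [[0, 0], [0, 0]] with rank 0, so corank 2. A Groebner basis of the Jacobian ideal J(g) in C{s,t} is {3*s^2/4 + 3*s*t/2 + t^4 + t^3/4 + 3*t^2/4, s^3 - 9*s^2/4 - 9*s*t/2 + t^3/4 - 9*t^2/4, s^2*t + 7*s^2/4 + 7*s*t/2 - 5*t^3/12 + 7*t^2/4, -s^2 + s*t^2 - 2*s*t + 2*t^3/3 - t^2}; counting standard monomials gives mu = 7. Corank 2; j^3 = (s + t)^3 is a perfect cube, so E-series; the 4-jet and mu = 7 give E_7. f is A_5 but g is E_7, hence not right-equivalent.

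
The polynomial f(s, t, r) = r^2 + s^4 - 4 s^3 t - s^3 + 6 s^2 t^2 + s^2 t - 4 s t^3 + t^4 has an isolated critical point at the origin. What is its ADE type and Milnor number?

Type D5, Milnor number mu = 5.

The Hessian of f at 0 has rank 1. Corank 2; j^3 = -s^2*(s - t) has shape L^2 M (L != M), so D-series; mu = 5 gives D_5.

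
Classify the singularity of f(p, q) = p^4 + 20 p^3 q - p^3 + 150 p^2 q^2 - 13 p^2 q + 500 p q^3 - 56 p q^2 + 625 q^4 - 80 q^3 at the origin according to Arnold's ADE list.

D5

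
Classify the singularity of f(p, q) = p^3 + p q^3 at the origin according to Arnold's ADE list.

E_7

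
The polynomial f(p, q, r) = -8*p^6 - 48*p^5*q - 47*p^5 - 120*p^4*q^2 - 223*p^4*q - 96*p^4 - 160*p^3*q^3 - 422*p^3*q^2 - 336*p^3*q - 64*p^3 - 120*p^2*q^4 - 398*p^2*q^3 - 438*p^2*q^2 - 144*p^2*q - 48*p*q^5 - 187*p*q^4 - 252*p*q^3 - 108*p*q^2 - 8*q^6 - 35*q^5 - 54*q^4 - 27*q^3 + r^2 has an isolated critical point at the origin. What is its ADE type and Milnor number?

The Hessian of f at 0 has rank 1. Corank 2; j^3 = -(4*p + 3*q)^3 is a perfect cube, so E-series; the 5-jet and mu = 8 give E_8.

Type E_{8}, Milnor number mu = 8.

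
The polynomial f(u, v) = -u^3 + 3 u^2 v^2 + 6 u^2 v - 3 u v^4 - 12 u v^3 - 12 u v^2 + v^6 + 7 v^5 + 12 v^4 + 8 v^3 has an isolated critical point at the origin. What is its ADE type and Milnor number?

Type E_8, Milnor number mu = 8.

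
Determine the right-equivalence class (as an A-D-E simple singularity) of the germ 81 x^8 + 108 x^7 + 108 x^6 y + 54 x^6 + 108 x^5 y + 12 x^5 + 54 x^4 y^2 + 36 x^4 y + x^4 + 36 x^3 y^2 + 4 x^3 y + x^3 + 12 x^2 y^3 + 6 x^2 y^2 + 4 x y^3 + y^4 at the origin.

E_{6}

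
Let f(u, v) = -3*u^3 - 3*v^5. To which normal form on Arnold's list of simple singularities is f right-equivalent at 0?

E8

The Hessian of f at 0 is [[0, 0], [0, 0]] with rank 0, so corank 2. A Groebner basis of the Jacobian ideal J(f) in C{u,v} is {v^4, u^2}; counting standard monomials gives mu = 8. Corank 2; j^3 = -3*u^3 is a perfect cube, so E-series; the 5-jet and mu = 8 give E_8.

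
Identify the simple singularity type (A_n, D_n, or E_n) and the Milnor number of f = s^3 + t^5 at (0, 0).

Type E8, Milnor number mu = 8.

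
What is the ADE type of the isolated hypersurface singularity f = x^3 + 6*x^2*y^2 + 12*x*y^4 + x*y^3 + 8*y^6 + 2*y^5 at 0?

E_{7}

The Hessian of f at 0 has rank 0. Corank 2; j^3 = x^3 is a perfect cube, so E-series; the 4-jet and mu = 7 give E_7.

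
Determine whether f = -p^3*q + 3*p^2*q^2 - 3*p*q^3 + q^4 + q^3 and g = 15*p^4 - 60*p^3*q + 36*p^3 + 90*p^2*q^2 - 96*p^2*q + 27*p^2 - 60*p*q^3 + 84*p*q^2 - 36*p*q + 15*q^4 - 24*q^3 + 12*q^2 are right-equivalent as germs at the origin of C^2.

No.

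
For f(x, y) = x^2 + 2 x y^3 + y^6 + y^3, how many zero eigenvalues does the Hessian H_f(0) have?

1

Hessian at 0 has rank 1.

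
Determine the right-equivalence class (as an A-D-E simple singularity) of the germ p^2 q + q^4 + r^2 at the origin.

The Hessian of f at 0 has rank 1. Corank 2; j^3 = p^2*q has shape L^2 M (L != M), so D-series; mu = 5 gives D_5.

D_{5}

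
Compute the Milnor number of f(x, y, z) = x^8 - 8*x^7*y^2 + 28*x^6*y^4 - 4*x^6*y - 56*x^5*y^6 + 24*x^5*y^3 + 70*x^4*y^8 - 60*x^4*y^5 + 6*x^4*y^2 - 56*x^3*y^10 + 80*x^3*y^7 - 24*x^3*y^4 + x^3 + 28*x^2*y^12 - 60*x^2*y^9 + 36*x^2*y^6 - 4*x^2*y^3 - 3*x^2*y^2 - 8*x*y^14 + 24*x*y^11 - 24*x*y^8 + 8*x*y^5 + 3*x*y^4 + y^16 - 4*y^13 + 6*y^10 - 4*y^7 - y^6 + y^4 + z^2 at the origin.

6

The Hessian of f at 0 has rank 1. Corank 2; j^3 = x^3 is a perfect cube, so E-series; the 4-jet and mu = 6 give E_6.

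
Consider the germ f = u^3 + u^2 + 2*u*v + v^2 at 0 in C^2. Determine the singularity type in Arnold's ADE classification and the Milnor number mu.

Type A_2, Milnor number mu = 2.

The Hessian of f at 0 has rank 1. Corank 1: A-series; mu = 2 gives A_2.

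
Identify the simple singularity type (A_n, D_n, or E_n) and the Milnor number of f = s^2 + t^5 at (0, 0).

Type A_4, Milnor number mu = 4.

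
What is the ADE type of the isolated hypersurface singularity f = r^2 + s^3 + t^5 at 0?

The Hessian of f at 0 has rank 1. Corank 2; j^3 = s^3 is a perfect cube, so E-series; the 5-jet and mu = 8 give E_8.

E8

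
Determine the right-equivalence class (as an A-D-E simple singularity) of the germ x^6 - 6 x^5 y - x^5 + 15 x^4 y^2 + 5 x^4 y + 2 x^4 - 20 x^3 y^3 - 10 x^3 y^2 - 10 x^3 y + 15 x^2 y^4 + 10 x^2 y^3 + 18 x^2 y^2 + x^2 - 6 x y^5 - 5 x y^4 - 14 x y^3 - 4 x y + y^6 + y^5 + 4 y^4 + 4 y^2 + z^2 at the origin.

A_{4}

The Hessian of f at 0 is [[2, -4, 0], [-4, 8, 0], [0, 0, 2]] with rank 2, so corank 1. A Groebner basis of the Jacobian ideal J(f) in C{x,y,z} is {x + y^3 - 2*y, x^2 - 4*y^2, x*y - 2*y^2, z}; counting standard monomials gives mu = 4. Corank 1: A-series; mu = 4 gives A_4.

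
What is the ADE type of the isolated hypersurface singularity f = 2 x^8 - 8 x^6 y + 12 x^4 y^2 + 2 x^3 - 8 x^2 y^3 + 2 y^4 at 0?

The Hessian of f at 0 is [[0, 0], [0, 0]] with rank 0, so corank 2. A Groebner basis of the Jacobian ideal J(f) in C{x,y} is {y^3, x^2}; counting standard monomials gives mu = 6. Corank 2; j^3 = 2*x^3 is a perfect cube, so E-series; the 4-jet and mu = 6 give E_6.

E_{6}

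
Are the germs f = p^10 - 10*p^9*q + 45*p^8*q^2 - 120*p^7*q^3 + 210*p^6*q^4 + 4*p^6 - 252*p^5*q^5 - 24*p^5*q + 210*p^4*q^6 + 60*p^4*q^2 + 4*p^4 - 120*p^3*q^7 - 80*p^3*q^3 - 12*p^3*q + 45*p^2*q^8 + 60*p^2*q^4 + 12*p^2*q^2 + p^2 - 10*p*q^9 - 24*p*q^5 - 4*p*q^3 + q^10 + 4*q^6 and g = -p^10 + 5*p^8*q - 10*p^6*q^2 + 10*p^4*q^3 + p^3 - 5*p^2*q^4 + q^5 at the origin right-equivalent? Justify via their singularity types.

No.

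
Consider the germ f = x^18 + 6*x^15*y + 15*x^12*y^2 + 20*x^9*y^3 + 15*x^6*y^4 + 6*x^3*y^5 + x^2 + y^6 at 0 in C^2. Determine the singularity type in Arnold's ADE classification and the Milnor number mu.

Type A_{5}, Milnor number mu = 5.

The Hessian of f at 0 is [[2, 0], [0, 0]] with rank 1, so corank 1. A Groebner basis of the Jacobian ideal J(f) in C{x,y} is {y^5, x}; counting standard monomials gives mu = 5. Corank 1: A-series; mu = 5 gives A_5.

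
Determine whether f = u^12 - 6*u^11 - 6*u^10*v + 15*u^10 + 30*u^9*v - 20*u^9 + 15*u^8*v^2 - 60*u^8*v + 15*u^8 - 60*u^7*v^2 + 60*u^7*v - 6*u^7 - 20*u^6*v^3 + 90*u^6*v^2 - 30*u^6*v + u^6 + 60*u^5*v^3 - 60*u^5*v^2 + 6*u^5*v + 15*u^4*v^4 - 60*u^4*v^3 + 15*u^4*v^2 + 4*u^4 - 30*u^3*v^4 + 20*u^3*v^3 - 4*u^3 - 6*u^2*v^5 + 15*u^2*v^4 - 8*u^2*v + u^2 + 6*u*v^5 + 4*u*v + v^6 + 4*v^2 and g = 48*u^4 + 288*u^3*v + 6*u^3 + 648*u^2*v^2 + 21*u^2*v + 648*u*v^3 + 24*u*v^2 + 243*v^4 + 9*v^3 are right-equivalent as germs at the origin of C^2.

No.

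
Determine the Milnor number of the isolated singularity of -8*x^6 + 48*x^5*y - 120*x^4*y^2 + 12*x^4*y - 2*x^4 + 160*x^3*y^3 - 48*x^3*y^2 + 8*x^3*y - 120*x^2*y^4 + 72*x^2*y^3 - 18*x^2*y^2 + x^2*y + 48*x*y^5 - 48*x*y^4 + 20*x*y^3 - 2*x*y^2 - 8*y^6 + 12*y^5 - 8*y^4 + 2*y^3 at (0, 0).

The Hessian of f at 0 has rank 0. Corank 2; j^3 = y*(x^2 - 2*x*y + 2*y^2) splits into three distinct lines over C (the quadratic factor has nonzero discriminant), so D_4.

4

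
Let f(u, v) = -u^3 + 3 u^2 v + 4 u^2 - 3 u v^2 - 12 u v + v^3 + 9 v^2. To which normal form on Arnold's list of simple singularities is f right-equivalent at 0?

The Hessian of f at 0 has rank 1. Corank 1: A-series; mu = 2 gives A_2.

A_{2}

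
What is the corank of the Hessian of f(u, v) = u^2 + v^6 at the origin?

1

Hessian at 0 has rank 1.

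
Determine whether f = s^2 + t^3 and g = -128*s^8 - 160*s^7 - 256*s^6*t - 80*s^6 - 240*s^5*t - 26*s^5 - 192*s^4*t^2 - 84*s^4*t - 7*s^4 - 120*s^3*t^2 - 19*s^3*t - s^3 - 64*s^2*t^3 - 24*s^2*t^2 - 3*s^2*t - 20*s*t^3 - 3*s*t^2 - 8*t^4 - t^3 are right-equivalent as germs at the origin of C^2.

No.

The Hessian of f at 0 has rank 1. Corank 1: A-series; mu = 2 gives A_2. The Hessian of g at 0 has rank 0. Corank 2; j^3 = -(s + t)^3 is a perfect cube, so E-series; the 4-jet and mu = 7 give E_7. f is A_2 but g is E_7, hence not right-equivalent.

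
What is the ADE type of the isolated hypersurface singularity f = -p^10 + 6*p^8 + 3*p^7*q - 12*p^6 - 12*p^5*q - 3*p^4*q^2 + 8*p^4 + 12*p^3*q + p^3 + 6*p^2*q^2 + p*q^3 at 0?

The Hessian of f at 0 has rank 0. Corank 2; j^3 = p^3 is a perfect cube, so E-series; the 4-jet and mu = 7 give E_7.

E_{7}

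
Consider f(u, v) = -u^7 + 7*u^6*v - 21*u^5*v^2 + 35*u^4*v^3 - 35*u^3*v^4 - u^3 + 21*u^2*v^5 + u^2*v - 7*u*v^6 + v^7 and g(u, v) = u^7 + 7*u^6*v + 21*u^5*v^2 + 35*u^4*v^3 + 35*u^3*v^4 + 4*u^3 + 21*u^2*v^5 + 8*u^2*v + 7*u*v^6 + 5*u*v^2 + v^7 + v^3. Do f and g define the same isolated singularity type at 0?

The Hessian of f at 0 is [[0, 0], [0, 0]] with rank 0, so corank 2. A Groebner basis of the Jacobian ideal J(f) in C{u,v} is {u*v/7 + v^6, u*v^2, u^2 - u*v}; counting standard monomials gives mu = 8. Corank 2; j^3 = -u^2*(u - v) has shape L^2 M (L != M), so D-series; mu = 8 gives D_8. The Hessian of g at 0 is [[0, 0], [0, 0]] with rank 0, so corank 2. A Groebner basis of the Jacobian ideal J(g) in C{u,v} is {-128*u*v/7 + v^6 - 64*v^2/7, u*v^2 + v^3/2, u^2 + 3*u*v/2 + v^2/2}; counting standard monomials gives mu = 8. Corank 2; j^3 = (u + v)*(2*u + v)^2 has shape L^2 M (L != M), so D-series; mu = 8 gives D_8. Both have type D_8, hence right-equivalent.

Yes.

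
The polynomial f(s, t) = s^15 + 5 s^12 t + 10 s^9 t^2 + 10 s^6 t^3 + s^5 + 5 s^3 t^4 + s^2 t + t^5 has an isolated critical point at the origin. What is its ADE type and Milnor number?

Type D_6, Milnor number mu = 6.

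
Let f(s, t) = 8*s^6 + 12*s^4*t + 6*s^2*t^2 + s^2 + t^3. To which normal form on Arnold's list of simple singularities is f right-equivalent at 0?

A2

The Hessian of f at 0 has rank 1. Corank 1: A-series; mu = 2 gives A_2.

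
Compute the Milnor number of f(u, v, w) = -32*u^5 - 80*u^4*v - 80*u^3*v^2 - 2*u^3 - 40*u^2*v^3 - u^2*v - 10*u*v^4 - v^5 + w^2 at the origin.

6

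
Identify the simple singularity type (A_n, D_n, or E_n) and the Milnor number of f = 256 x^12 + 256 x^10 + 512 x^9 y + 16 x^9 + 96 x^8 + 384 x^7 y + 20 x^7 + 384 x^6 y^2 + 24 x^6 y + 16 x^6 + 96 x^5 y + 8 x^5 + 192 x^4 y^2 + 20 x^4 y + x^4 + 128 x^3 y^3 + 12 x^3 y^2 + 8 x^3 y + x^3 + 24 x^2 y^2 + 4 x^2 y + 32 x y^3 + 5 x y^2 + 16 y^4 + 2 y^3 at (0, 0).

The Hessian of f at 0 is [[0, 0], [0, 0]] with rank 0, so corank 2. A Groebner basis of the Jacobian ideal J(f) in C{x,y} is {x*y^2 + x*y/4 + y^2/4, -x*y/4 + y^3 - y^2/4, x^2 + 3*x*y + 2*y^2}; counting standard monomials gives mu = 5. Corank 2; j^3 = (x + y)^2*(x + 2*y) has shape L^2 M (L != M), so D-series; mu = 5 gives D_5.

Type D_{5}, Milnor number mu = 5.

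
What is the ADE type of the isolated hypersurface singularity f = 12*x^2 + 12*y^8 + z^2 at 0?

The Hessian of f at 0 has rank 2. Corank 1: A-series; mu = 7 gives A_7.

A_7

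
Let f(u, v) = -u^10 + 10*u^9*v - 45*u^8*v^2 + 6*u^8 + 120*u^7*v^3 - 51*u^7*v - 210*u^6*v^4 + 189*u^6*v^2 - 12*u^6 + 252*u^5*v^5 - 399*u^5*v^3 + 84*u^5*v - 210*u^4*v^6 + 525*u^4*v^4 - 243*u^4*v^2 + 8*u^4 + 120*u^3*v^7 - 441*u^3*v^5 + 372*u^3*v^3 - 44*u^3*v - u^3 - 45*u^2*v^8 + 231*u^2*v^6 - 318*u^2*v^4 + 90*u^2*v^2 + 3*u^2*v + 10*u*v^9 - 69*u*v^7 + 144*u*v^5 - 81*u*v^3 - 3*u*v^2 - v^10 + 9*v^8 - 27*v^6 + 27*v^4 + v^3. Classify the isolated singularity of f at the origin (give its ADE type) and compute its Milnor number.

Type E7, Milnor number mu = 7.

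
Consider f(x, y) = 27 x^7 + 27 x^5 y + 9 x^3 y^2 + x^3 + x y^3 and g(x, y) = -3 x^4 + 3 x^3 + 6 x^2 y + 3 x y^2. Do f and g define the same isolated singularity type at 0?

No.

The Hessian of f at 0 is [[0, 0], [0, 0]] with rank 0, so corank 2. A Groebner basis of the Jacobian ideal J(f) in C{x,y} is {x^3, x*y^2, 3*x^2 + y^3}; counting standard monomials gives mu = 7. Corank 2; j^3 = x^3 is a perfect cube, so E-series; the 4-jet and mu = 7 give E_7. The Hessian of g at 0 is [[0, 0], [0, 0]] with rank 0, so corank 2. A Groebner basis of the Jacobian ideal J(g) in C{x,y} is {x*y^2 - x*y/4 - y^2/4, x*y/4 + y^3 + y^2/4, x^2 + x*y}; counting standard monomials gives mu = 5. Corank 2; j^3 = 3*x*(x + y)^2 has shape L^2 M (L != M), so D-series; mu = 5 gives D_5. f is E_7 but g is D_5, hence not right-equivalent.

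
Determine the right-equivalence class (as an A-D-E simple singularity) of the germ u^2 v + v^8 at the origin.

D_9

The Hessian of f at 0 is [[0, 0], [0, 0]] with rank 0, so corank 2. A Groebner basis of the Jacobian ideal J(f) in C{u,v} is {u^2/8 + v^7, u^3, u*v}; counting standard monomials gives mu = 9. Corank 2; j^3 = u^2*v has shape L^2 M (L != M), so D-series; mu = 9 gives D_9.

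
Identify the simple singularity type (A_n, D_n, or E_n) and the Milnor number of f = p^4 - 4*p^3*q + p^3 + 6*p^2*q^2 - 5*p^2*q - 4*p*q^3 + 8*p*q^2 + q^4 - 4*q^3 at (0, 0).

Type D_{5}, Milnor number mu = 5.

The Hessian of f at 0 is [[0, 0], [0, 0]] with rank 0, so corank 2. A Groebner basis of the Jacobian ideal J(f) in C{p,q} is {p*q^2 - p*q/2 + q^2, -p*q/4 + q^3 + q^2/2, p^2 - 3*p*q + 2*q^2}; counting standard monomials gives mu = 5. Corank 2; j^3 = (p - 2*q)^2*(p - q) has shape L^2 M (L != M), so D-series; mu = 5 gives D_5.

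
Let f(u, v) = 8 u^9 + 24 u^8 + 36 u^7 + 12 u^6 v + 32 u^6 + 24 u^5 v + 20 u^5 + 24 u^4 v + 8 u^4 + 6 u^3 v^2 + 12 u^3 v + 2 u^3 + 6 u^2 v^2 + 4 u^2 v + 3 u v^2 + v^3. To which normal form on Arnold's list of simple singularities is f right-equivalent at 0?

D_{4}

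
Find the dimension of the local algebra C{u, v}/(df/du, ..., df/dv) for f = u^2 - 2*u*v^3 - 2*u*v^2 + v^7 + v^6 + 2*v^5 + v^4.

6

The Hessian of f at 0 has rank 1. Corank 1: A-series; mu = 6 gives A_6.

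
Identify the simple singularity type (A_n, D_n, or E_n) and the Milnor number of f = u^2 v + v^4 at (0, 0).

Type D5, Milnor number mu = 5.

The Hessian of f at 0 is [[0, 0], [0, 0]] with rank 0, so corank 2. A Groebner basis of the Jacobian ideal J(f) in C{u,v} is {u^3, u^2/4 + v^3, u*v}; counting standard monomials gives mu = 5. Corank 2; j^3 = u^2*v has shape L^2 M (L != M), so D-series; mu = 5 gives D_5.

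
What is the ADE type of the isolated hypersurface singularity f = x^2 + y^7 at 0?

A_6

The Hessian of f at 0 has rank 1. Corank 1: A-series; mu = 6 gives A_6.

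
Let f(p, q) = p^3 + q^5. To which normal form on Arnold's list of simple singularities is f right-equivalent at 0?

The Hessian of f at 0 has rank 0. Corank 2; j^3 = p^3 is a perfect cube, so E-series; the 5-jet and mu = 8 give E_8.

E_{8}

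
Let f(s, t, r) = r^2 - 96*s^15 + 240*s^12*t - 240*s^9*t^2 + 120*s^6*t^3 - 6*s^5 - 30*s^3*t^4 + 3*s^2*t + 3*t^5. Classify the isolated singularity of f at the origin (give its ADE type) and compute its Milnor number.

Type D_6, Milnor number mu = 6.

The Hessian of f at 0 is [[0, 0, 0], [0, 0, 0], [0, 0, 2]] with rank 1, so corank 2. A Groebner basis of the Jacobian ideal J(f) in C{s,t,r} is {s^2/5 + t^4, s^3, s*t, r}; counting standard monomials gives mu = 6. Corank 2; j^3 = 3*s^2*t has shape L^2 M (L != M), so D-series; mu = 6 gives D_6.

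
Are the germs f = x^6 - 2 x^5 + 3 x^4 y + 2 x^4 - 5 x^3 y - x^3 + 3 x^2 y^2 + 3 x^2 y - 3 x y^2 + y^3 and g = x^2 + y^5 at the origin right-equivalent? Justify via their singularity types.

The Hessian of f at 0 is [[0, 0], [0, 0]] with rank 0, so corank 2. A Groebner basis of the Jacobian ideal J(f) in C{x,y} is {3*x^2 - 6*x*y + y^4 + y^3 + 3*y^2, x^3 + 12*x^2 - 24*x*y + 3*y^3 + 12*y^2, x^2*y + 9*x^2 - 18*x*y + 2*y^3 + 9*y^2, 5*x^2 + x*y^2 - 10*x*y + 2*y^3/3 + 5*y^2}; counting standard monomials gives mu = 7. Corank 2; j^3 = -(x - y)^3 is a perfect cube, so E-series; the 4-jet and mu = 7 give E_7. The Hessian of g at 0 is [[2, 0], [0, 0]] with rank 1, so corank 1. A Groebner basis of the Jacobian ideal J(g) in C{x,y} is {y^4, x}; counting standard monomials gives mu = 4. Corank 1: A-series; mu = 4 gives A_4. f is E_7 but g is A_4, hence not right-equivalent.

No.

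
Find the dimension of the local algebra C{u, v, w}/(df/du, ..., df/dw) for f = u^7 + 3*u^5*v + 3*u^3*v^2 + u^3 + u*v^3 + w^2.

7

The Hessian of f at 0 is [[0, 0, 0], [0, 0, 0], [0, 0, 2]] with rank 1, so corank 2. A Groebner basis of the Jacobian ideal J(f) in C{u,v,w} is {u^3, u*v^2, 3*u^2 + v^3, w}; counting standard monomials gives mu = 7. Corank 2; j^3 = u^3 is a perfect cube, so E-series; the 4-jet and mu = 7 give E_7.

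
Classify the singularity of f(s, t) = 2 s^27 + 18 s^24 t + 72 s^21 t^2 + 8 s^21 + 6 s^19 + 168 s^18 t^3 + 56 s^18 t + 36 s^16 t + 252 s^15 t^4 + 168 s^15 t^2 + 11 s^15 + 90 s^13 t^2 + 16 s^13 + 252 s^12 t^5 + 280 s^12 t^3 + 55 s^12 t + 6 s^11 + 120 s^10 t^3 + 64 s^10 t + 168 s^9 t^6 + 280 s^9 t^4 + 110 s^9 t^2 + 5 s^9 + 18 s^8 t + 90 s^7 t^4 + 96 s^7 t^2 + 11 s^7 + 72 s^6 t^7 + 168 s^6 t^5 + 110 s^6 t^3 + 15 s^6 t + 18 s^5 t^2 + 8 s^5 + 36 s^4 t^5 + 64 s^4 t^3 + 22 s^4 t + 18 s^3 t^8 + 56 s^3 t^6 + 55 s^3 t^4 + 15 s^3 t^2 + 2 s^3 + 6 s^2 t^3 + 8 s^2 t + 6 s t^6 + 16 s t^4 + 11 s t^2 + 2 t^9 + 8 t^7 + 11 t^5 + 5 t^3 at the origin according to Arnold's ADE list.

The Hessian of f at 0 has rank 0. Corank 2; j^3 = (s + t)*(2*s^2 + 6*s*t + 5*t^2) splits into three distinct lines over C (the quadratic factor has nonzero discriminant), so D_4.

D_{4}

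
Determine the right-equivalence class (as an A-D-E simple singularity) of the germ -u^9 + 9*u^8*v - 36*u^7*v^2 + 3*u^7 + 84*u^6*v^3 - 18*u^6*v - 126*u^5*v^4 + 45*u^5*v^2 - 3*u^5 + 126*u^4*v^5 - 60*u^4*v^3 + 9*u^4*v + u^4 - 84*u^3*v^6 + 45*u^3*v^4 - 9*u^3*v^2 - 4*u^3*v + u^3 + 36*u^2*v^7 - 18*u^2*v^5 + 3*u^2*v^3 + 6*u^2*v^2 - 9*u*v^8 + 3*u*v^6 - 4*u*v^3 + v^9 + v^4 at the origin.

E_{6}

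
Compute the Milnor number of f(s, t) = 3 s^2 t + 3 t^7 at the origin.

8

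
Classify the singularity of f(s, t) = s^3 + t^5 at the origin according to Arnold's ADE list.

E8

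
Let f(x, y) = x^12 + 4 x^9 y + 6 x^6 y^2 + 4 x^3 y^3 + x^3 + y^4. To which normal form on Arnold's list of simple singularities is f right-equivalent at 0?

E6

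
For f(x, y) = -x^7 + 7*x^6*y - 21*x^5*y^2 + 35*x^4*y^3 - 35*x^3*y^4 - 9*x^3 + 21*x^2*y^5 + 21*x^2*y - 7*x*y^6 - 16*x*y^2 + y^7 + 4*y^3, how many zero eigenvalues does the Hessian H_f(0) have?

2

Hessian at 0 has rank 0.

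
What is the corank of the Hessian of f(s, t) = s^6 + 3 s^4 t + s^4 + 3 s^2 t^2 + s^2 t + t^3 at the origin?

2

The Hessian at 0 is [[0, 0], [0, 0]] of rank 0; hence corank 2.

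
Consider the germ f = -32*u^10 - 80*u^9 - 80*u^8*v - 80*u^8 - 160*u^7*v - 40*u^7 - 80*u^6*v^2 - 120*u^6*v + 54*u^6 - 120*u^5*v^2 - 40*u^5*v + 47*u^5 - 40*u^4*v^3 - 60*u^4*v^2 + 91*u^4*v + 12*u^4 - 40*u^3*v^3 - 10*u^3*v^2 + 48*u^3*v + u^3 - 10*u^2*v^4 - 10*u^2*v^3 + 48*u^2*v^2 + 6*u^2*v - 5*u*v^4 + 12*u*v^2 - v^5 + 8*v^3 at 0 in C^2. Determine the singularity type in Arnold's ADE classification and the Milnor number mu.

The Hessian of f at 0 is [[0, 0], [0, 0]] with rank 0, so corank 2. A Groebner basis of the Jacobian ideal J(f) in C{u,v} is {-7*u^2/1536 + u*v^3 - 7*u*v^2/48 - 7*u*v/384 - 7*v^3/24 - 7*v^2/384, u^2/384 + u*v^2/12 + u*v/96 + v^4 + v^3/6 + v^2/96, u^3 + u^2/8 - 8*u*v^2 + u*v/2 - 8*v^3 + v^2/2, u^2*v - u^2/48 + 10*u*v^2/3 - u*v/12 + 8*v^3/3 - v^2/12}; counting standard monomials gives mu = 8. Corank 2; j^3 = (u + 2*v)^3 is a perfect cube, so E-series; the 5-jet and mu = 8 give E_8.

Type E8, Milnor number mu = 8.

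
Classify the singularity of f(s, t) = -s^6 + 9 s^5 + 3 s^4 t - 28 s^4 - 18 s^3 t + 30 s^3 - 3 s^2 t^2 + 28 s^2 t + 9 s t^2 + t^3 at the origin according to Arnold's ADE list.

D_4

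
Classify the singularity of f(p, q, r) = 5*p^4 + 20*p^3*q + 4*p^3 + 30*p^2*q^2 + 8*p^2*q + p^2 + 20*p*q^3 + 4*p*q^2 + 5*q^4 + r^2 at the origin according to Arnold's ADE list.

The Hessian of f at 0 has rank 2. Corank 1: A-series; mu = 3 gives A_3.

A_3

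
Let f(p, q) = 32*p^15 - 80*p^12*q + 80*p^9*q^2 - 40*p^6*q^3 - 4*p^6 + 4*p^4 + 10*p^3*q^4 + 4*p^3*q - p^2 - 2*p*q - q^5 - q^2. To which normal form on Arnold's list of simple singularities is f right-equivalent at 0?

A_4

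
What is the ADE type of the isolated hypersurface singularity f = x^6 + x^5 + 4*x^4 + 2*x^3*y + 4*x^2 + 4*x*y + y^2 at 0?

A_4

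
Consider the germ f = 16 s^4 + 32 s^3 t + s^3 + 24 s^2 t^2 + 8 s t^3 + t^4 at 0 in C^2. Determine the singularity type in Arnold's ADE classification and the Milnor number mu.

Type E_6, Milnor number mu = 6.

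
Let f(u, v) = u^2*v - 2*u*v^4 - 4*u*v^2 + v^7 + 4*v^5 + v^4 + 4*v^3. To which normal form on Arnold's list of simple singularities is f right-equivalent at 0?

The Hessian of f at 0 has rank 0. Corank 2; j^3 = v*(u - 2*v)^2 has shape L^2 M (L != M), so D-series; mu = 5 gives D_5.

D_5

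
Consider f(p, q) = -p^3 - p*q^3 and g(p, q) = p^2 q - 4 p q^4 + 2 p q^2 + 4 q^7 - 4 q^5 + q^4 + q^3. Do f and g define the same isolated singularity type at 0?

No.

The Hessian of f at 0 is [[0, 0], [0, 0]] with rank 0, so corank 2. A Groebner basis of the Jacobian ideal J(f) in C{p,q} is {p^3, p*q^2, 3*p^2 + q^3}; counting standard monomials gives mu = 7. Corank 2; j^3 = -p^3 is a perfect cube, so E-series; the 4-jet and mu = 7 give E_7. The Hessian of g at 0 is [[0, 0], [0, 0]] with rank 0, so corank 2. A Groebner basis of the Jacobian ideal J(g) in C{p,q} is {p^3 - p^2/4 + q^2/4, p^2/4 + q^3 - q^2/4, p*q + q^2}; counting standard monomials gives mu = 5. Corank 2; j^3 = q*(p + q)^2 has shape L^2 M (L != M), so D-series; mu = 5 gives D_5. f is E_7 but g is D_5, hence not right-equivalent.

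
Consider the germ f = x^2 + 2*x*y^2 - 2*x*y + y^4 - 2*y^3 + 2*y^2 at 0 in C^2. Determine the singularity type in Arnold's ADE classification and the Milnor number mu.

Type A1, Milnor number mu = 1.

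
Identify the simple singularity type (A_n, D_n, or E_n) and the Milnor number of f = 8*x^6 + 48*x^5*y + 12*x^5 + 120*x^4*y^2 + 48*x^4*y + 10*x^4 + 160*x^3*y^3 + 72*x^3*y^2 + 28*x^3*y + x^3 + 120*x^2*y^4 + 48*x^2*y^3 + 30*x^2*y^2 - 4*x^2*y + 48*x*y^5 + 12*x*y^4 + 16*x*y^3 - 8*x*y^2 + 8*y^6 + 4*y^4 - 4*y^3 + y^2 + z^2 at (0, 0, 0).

Type A_{2}, Milnor number mu = 2.

The Hessian of f at 0 is [[0, 0, 0], [0, 2, 0], [0, 0, 2]] with rank 2, so corank 1. A Groebner basis of the Jacobian ideal J(f) in C{x,y,z} is {x^2, y, z}; counting standard monomials gives mu = 2. Corank 1: A-series; mu = 2 gives A_2.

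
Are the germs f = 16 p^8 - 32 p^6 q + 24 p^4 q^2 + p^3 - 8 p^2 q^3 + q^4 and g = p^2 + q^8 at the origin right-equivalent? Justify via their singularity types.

The Hessian of f at 0 is [[0, 0], [0, 0]] with rank 0, so corank 2. A Groebner basis of the Jacobian ideal J(f) in C{p,q} is {q^3, p^2}; counting standard monomials gives mu = 6. Corank 2; j^3 = p^3 is a perfect cube, so E-series; the 4-jet and mu = 6 give E_6. The Hessian of g at 0 is [[2, 0], [0, 0]] with rank 1, so corank 1. A Groebner basis of the Jacobian ideal J(g) in C{p,q} is {q^7, p}; counting standard monomials gives mu = 7. Corank 1: A-series; mu = 7 gives A_7. f is E_6 but g is A_7, hence not right-equivalent.

No.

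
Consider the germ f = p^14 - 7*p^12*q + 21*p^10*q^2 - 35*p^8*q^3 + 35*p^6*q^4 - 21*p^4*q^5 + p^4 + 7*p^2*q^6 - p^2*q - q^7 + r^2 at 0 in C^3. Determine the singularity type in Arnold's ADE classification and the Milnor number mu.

Type D_8, Milnor number mu = 8.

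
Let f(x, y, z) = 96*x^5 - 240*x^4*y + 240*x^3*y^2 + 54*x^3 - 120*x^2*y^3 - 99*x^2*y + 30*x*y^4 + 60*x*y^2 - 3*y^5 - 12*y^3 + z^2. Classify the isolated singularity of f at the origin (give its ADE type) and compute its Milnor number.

The Hessian of f at 0 is [[0, 0, 0], [0, 0, 0], [0, 0, 2]] with rank 1, so corank 2. A Groebner basis of the Jacobian ideal J(f) in C{x,y,z} is {-243*x*y/10 + y^4 + 81*y^2/5, x*y^2 - 2*y^3/3, x^2 - 7*x*y/6 + y^2/3, z}; counting standard monomials gives mu = 6. Corank 2; j^3 = 3*(2*x - y)*(3*x - 2*y)^2 has shape L^2 M (L != M), so D-series; mu = 6 gives D_6.

Type D_{6}, Milnor number mu = 6.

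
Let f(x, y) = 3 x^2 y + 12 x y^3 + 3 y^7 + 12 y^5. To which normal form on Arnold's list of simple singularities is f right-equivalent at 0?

The Hessian of f at 0 has rank 0. Corank 2; j^3 = 3*x^2*y has shape L^2 M (L != M), so D-series; mu = 8 gives D_8.

D_8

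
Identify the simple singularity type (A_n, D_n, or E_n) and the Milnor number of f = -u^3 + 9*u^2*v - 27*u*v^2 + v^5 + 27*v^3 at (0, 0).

The Hessian of f at 0 has rank 0. Corank 2; j^3 = -(u - 3*v)^3 is a perfect cube, so E-series; the 5-jet and mu = 8 give E_8.

Type E_8, Milnor number mu = 8.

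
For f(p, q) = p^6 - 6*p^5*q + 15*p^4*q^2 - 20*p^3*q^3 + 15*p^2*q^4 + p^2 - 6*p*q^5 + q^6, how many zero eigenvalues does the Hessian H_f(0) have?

1

Hessian at 0 has rank 1.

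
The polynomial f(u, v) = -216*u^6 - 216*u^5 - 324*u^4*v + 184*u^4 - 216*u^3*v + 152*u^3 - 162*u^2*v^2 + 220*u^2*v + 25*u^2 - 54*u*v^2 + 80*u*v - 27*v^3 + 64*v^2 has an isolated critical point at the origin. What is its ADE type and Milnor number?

Type A2, Milnor number mu = 2.

The Hessian of f at 0 has rank 1. Corank 1: A-series; mu = 2 gives A_2.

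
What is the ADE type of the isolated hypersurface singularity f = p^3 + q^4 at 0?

The Hessian of f at 0 is [[0, 0], [0, 0]] with rank 0, so corank 2. A Groebner basis of the Jacobian ideal J(f) in C{p,q} is {q^3, p^2}; counting standard monomials gives mu = 6. Corank 2; j^3 = p^3 is a perfect cube, so E-series; the 4-jet and mu = 6 give E_6.

E6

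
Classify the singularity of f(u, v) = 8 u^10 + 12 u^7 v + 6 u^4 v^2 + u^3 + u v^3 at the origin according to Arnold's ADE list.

E7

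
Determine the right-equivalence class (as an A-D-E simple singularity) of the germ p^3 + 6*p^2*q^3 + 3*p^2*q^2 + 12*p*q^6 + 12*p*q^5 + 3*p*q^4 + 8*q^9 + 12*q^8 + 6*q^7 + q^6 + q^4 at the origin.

The Hessian of f at 0 has rank 0. Corank 2; j^3 = p^3 is a perfect cube, so E-series; the 4-jet and mu = 6 give E_6.

E_6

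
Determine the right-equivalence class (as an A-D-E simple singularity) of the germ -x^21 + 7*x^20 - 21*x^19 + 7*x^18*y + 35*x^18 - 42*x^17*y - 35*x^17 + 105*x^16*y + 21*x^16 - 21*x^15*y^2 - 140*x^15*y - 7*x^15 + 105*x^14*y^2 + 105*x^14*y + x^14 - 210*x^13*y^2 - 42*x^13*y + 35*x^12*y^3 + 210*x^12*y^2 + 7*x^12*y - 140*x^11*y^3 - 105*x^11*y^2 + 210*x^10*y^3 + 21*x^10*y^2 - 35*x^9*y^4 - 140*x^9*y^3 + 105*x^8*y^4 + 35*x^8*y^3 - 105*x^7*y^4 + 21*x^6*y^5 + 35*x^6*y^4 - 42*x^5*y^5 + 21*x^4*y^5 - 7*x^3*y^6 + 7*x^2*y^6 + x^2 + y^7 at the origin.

The Hessian of f at 0 has rank 1. Corank 1: A-series; mu = 6 gives A_6.

A_6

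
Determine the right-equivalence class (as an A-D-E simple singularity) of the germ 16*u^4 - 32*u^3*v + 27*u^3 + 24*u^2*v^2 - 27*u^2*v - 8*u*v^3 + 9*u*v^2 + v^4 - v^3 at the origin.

The Hessian of f at 0 is [[0, 0], [0, 0]] with rank 0, so corank 2. A Groebner basis of the Jacobian ideal J(f) in C{u,v} is {v^4, u*v^2 - 7*v^3/18, u^2 - 2*u*v/3 + v^2/9}; counting standard monomials gives mu = 6. Corank 2; j^3 = (3*u - v)^3 is a perfect cube, so E-series; the 4-jet and mu = 6 give E_6.

E6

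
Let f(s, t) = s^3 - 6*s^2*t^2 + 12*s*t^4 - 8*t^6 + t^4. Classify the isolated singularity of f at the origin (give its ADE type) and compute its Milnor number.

Type E6, Milnor number mu = 6.

The Hessian of f at 0 has rank 0. Corank 2; j^3 = s^3 is a perfect cube, so E-series; the 4-jet and mu = 6 give E_6.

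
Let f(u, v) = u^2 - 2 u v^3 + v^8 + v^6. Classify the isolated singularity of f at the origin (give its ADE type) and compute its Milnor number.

Type A_7, Milnor number mu = 7.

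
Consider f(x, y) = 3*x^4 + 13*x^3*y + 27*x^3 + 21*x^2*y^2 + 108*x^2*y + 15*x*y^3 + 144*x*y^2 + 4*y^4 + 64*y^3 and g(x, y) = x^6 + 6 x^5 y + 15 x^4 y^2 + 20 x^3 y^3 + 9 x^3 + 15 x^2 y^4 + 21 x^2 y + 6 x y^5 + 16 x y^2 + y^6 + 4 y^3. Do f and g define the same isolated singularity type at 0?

No.

The Hessian of f at 0 is [[0, 0], [0, 0]] with rank 0, so corank 2. A Groebner basis of the Jacobian ideal J(f) in C{x,y} is {19683*x^2 + 52488*x*y + y^4 - 27*y^3 + 34992*y^2, x^3 + 756*x^2 + 2016*x*y + 4*y^3/3 + 1344*y^2, x^2*y - 405*x^2 - 1080*x*y - 11*y^3/9 - 720*y^2, 162*x^2 + x*y^2 + 432*x*y + 10*y^3/9 + 288*y^2}; counting standard monomials gives mu = 7. Corank 2; j^3 = (3*x + 4*y)^3 is a perfect cube, so E-series; the 4-jet and mu = 7 give E_7. The Hessian of g at 0 is [[0, 0], [0, 0]] with rank 0, so corank 2. A Groebner basis of the Jacobian ideal J(g) in C{x,y} is {-243*x*y/2 + y^5 - 81*y^2, x*y^2 + 2*y^3/3, x^2 + 5*x*y/3 + 2*y^2/3}; counting standard monomials gives mu = 7. Corank 2; j^3 = (x + y)*(3*x + 2*y)^2 has shape L^2 M (L != M), so D-series; mu = 7 gives D_7. f is E_7 but g is D_7, hence not right-equivalent.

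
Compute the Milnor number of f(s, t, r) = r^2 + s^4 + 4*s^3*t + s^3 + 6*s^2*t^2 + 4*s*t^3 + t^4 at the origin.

The Hessian of f at 0 has rank 1. Corank 2; j^3 = s^3 is a perfect cube, so E-series; the 4-jet and mu = 6 give E_6.

6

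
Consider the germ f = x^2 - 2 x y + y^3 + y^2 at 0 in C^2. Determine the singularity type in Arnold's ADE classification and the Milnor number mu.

Type A_2, Milnor number mu = 2.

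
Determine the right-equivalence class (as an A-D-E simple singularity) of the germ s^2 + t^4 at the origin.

A_{3}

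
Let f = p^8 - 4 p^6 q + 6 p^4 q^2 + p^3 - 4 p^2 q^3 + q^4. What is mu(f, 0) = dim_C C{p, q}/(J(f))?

The Hessian of f at 0 is [[0, 0], [0, 0]] with rank 0, so corank 2. A Groebner basis of the Jacobian ideal J(f) in C{p,q} is {q^3, p^2}; counting standard monomials gives mu = 6. Corank 2; j^3 = p^3 is a perfect cube, so E-series; the 4-jet and mu = 6 give E_6.

6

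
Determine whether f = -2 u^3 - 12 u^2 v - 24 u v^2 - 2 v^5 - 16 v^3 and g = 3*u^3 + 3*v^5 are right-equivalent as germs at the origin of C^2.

Yes.

The Hessian of f at 0 has rank 0. Corank 2; j^3 = -2*(u + 2*v)^3 is a perfect cube, so E-series; the 5-jet and mu = 8 give E_8. The Hessian of g at 0 has rank 0. Corank 2; j^3 = 3*u^3 is a perfect cube, so E-series; the 5-jet and mu = 8 give E_8. Both have type E_8, hence right-equivalent.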